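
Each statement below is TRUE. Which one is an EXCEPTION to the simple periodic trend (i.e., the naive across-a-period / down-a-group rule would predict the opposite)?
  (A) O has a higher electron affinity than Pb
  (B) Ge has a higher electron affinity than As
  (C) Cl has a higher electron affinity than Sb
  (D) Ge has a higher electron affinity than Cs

(B)

The general trend: electron affinity increases across a period and decreases down a group.
(A) O (period 2, group 16) vs Pb (period 6, group 14): the stated order agrees with the simple trend.
(B) Ge (period 4, group 14) vs As (period 4, group 15): the stated order contradicts the simple trend.
(C) Cl (period 3, group 17) vs Sb (period 5, group 15): the stated order agrees with the simple trend.
(D) Ge (period 4, group 14) vs Cs (period 6, group 1): the stated order agrees with the simple trend.
The exception is (B): adding an electron to As's half-filled 4p³ is unfavourable, so Ge (4p²) has the more exothermic EA.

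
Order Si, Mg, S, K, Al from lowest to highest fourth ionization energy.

Si < S < K < Mg < Al

Consider each +3 ion: Si³⁺ still has 1 valence electron; Mg³⁺ is already 1 electron into the core; S³⁺ still has 3 valence electrons; K³⁺ is already 2 electrons into the core; Al³⁺ is the bare [Ne] core.
Breaking into a closed-shell core is much more expensive than removing a leftover valence electron — K, Mg and Al have the largest IE_4 here.
Valence configurations: Si³⁺ [Ne]3s¹, S³⁺ [Ne]3s²3p¹.
Tabulated IE_4 (kJ/mol): Si 4356, Mg 10543, S 4556, K 5877, Al 11577.
So the fourth ionization energies run Si < S < K < Mg < Al.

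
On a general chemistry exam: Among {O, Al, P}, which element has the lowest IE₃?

After 2 electrons have been removed, what remains? O²⁺ still has 4 valence electrons; Al²⁺ still has 1 valence electron; P²⁺ still has 3 valence electrons.
All are still removing valence electrons, so compare the +2 ions as you would atoms: IE_3 generally rises across a period (higher Z_eff) and falls down a group (larger shell), subject to the usual subshell exceptions.
Valence configurations: O²⁺ [He]2s²2p², Al²⁺ [Ne]3s¹, P²⁺ [Ne]3s²3p¹.
The numbers (kJ/mol): O 5300, Al 2745, P 2914.
Putting it together, IE_3: Al < P < O.

Al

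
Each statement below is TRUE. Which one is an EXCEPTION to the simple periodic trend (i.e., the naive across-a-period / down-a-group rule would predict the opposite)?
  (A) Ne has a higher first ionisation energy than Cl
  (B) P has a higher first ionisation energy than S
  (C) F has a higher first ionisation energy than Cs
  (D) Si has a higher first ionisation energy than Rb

The general trend: first ionisation energy increases across a period and decreases down a group.
(A) Ne (period 2, group 18) vs Cl (period 3, group 17): the stated order agrees with the simple trend.
(B) P (period 3, group 15) vs S (period 3, group 16): the stated order contradicts the simple trend.
(C) F (period 2, group 17) vs Cs (period 6, group 1): the stated order agrees with the simple trend.
(D) Si (period 3, group 14) vs Rb (period 5, group 1): the stated order agrees with the simple trend.
The exception is (B): S (3p⁴) ionizes more easily than half-filled P (3p³) because the paired 3p electron in S is pushed out by e⁻–e⁻ repulsion.

(B)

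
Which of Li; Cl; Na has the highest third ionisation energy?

Li

After 2 electrons have been removed, what remains? Li²⁺ is already 1 electron into the core; Cl²⁺ still has 5 valence electrons; Na²⁺ is already 1 electron into the core.
Core electrons are held far more tightly than valence electrons, so Na and Li top the IE_3 order.
The numbers (kJ/mol): Li 11815, Cl 3822, Na 6910.
Hence IE_3: Cl < Na < Li.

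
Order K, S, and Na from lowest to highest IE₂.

After 1 electron has been removed, what remains? K⁺ is the bare [Ar] core; S⁺ still has 5 valence electrons; Na⁺ is the bare [Ne] core.
Breaking into a closed-shell core is much more expensive than removing a leftover valence electron — K and Na have the largest IE_2 here.
Tabulated IE_2 (kJ/mol): K 3052, S 2252, Na 4562.
So the second ionization energies run S < K < Na.

S < K < Na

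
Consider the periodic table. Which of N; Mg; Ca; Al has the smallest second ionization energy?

Ca

After 1 electron has been removed, what remains? N⁺ still has 4 valence electrons; Mg⁺ still has 1 valence electron; Ca⁺ still has 1 valence electron; Al⁺ still has 2 valence electrons.
All are still removing valence electrons, so compare the +1 ions as you would atoms: IE_2 generally rises across a period (higher Z_eff) and falls down a group (larger shell), subject to the usual subshell exceptions.
Valence configurations: N⁺ [He]2s²2p², Mg⁺ [Ne]3s¹, Ca⁺ [Ar]4s¹, Al⁺ [Ne]3s².
Approximate IE_2 values (kJ/mol): N 2856, Mg 1451, Ca 1145, Al 1817.
Overall IE_2 order: Ca < Mg < Al < N.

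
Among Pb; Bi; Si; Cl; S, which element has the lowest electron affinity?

Pb

Si is in period 3, group 14; S is in period 3, group 16; Cl is in period 3, group 17; Pb is in period 6, group 14; Bi is in period 6, group 15.
Electron affinity generally becomes more exothermic across a period toward the halogens and less exothermic down a group.
These span different periods and groups, so the two trends combine.
Bi > Pb: Bi lies to the right of Pb in period 6, so the across-period effect alone puts Bi higher.
Si > Bi: the two effects oppose for this pair; the down-group effect wins (134 vs 91 kJ/mol).
S > Si: both are in period 3; the period trend gives S the larger value.
Cl > S: both are in period 3; the period trend gives Cl the larger value.
For reference (kJ/mol): Si 134, S 200, Cl 349, Pb 35, Bi 91.
The lowest electron affinity among these belongs to Pb.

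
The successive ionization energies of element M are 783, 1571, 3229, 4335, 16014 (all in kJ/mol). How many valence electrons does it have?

4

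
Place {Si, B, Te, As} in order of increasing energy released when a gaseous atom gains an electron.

B, As, Si, Te

B is in period 2, group 13; Si is in period 3, group 14; As is in period 4, group 15; Te is in period 5, group 16.
EA tends to increase across a period and decrease down a group, though the pattern is less regular than for IE or radius.
These sit on a diagonal, where the across-period and down-group effects partly cancel.
As > B: the two effects oppose for this pair; the across-period effect wins (78 vs 27 kJ/mol).
Si > As: period and group pull opposite ways; the down-group shift dominates (134 vs 78 kJ/mol).
Te > Si: the two effects oppose for this pair; the across-period effect wins (190 vs 134 kJ/mol).
Approximate values (kJ/mol): B 27, Si 134, As 78, Te 190.
So from lowest to highest: B < As < Si < Te.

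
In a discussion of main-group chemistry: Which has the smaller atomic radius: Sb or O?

O

O is in period 2, group 16; Sb is in period 5, group 15.
Across a period the added protons contract the valence shell; down a group each new principal shell makes the atom larger.
Neither a single period nor a single group — weigh both effects.
Sb > O: relative to O, both the across-period and down-group shifts push Sb's atomic radius up.
Tabulated atomic radius (pm): O 63, Sb 140.
So O has the smaller atomic radius (O < Sb).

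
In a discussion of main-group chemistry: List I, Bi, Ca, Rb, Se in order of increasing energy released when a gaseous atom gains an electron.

Ca < Rb < Bi < Se < I

Ca is in period 4, group 2; Se is in period 4, group 16; Rb is in period 5, group 1; I is in period 5, group 17; Bi is in period 6, group 15.
Atoms with high Z_eff and room in the valence shell (especially the halogens) have the most exothermic electron affinities.
Neither a single period nor a single group — weigh both effects.
Rb > Ca: this pair runs against the simple trend — see the exception note.
Bi > Rb: period and group pull opposite ways; the across-period shift dominates (91 vs 47 kJ/mol).
Se > Bi: relative to Bi, both the across-period and down-group shifts push Se's electron affinity up.
I > Se: period and group pull opposite ways; the across-period shift dominates (295 vs 195 kJ/mol).
Note the exception: Rb has a higher electron affinity than Ca, contrary to the simple trend — adding an electron to Ca (ns²) has to open a new, higher-energy np subshell, which is unfavourable.
Tabulated electron affinity (kJ/mol): Ca 2, Se 195, Rb 47, I 295, Bi 91.
So from lowest to highest: Ca < Rb < Bi < Se < I.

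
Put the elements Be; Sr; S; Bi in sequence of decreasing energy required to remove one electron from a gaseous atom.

S, Be, Bi, Sr

Be is in period 2, group 2; S is in period 3, group 16; Sr is in period 5, group 2; Bi is in period 6, group 15.
IE₁ increases left→right with effective nuclear charge and decreases top→bottom as the valence shell moves farther out.
Neither a single period nor a single group — weigh both effects.
Bi > Sr: the two effects oppose for this pair; the across-period effect wins (703 vs 550 kJ/mol).
Be > Bi: period and group pull opposite ways; the down-group shift dominates (900 vs 703 kJ/mol).
S > Be: the two effects oppose for this pair; the across-period effect wins (1000 vs 900 kJ/mol).
Approximate values (kJ/mol): Be 900, S 1000, Sr 550, Bi 703.
So from highest to lowest: S > Be > Bi > Sr.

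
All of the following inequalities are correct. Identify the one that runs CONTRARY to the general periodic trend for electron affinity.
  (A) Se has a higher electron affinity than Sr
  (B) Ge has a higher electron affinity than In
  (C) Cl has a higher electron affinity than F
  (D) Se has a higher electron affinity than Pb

(C)

The general trend: electron affinity increases across a period and decreases down a group.
(A) Se (period 4, group 16) vs Sr (period 5, group 2): the stated order agrees with the simple trend.
(B) Ge (period 4, group 14) vs In (period 5, group 13): the stated order agrees with the simple trend.
(C) Cl (period 3, group 17) vs F (period 2, group 17): the stated order contradicts the simple trend.
(D) Se (period 4, group 16) vs Pb (period 6, group 14): the stated order agrees with the simple trend.
The exception is (C): F's small 2p subshell makes the incoming electron feel strong e⁻–e⁻ repulsion, so Cl actually releases more energy on gaining an electron.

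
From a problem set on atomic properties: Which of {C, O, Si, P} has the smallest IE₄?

IE_4 is the cost of taking one more electron from the +3 cation: C³⁺ still has 1 valence electron; O³⁺ still has 3 valence electrons; Si³⁺ still has 1 valence electron; P³⁺ still has 2 valence electrons.
All are still removing valence electrons, so compare the +3 ions as you would atoms: IE_4 generally rises across a period (higher Z_eff) and falls down a group (larger shell), subject to the usual subshell exceptions.
Valence configurations: C³⁺ [He]2s¹, O³⁺ [He]2s²2p¹, Si³⁺ [Ne]3s¹, P³⁺ [Ne]3s².
Tabulated IE_4 (kJ/mol): C 6223, O 7469, Si 4356, P 4964.
Putting it together, IE_4: Si < P < C < O.

Si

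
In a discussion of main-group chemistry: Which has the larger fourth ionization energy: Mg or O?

After 3 electrons have been removed, what remains? Mg³⁺ is already 1 electron into the core; O³⁺ still has 3 valence electrons.
Breaking into a closed-shell core is much more expensive than removing a leftover valence electron — Mg has the largest IE_4 here.
The numbers (kJ/mol): Mg 10543, O 7469.
Overall IE_4 order: O < Mg.

Mg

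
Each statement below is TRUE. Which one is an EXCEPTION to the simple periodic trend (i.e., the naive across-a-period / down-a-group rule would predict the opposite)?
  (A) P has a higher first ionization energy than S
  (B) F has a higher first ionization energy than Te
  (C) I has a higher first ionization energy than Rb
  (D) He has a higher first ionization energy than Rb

(A)

The general trend: first ionization energy increases across a period and decreases down a group.
(A) P (period 3, group 15) vs S (period 3, group 16): the stated order contradicts the simple trend.
(B) F (period 2, group 17) vs Te (period 5, group 16): the stated order agrees with the simple trend.
(C) I (period 5, group 17) vs Rb (period 5, group 1): the stated order agrees with the simple trend.
(D) He (period 1, group 18) vs Rb (period 5, group 1): the stated order agrees with the simple trend.
The exception is (A): S (3p⁴) ionizes more easily than half-filled P (3p³) because the paired 3p electron in S is pushed out by e⁻–e⁻ repulsion.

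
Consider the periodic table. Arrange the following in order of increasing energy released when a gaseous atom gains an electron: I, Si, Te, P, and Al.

Al < P < Si < Te < I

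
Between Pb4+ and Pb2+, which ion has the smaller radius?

Pb4+

Both ions have Z = 82 protons, but Pb4+ has lost more electrons, so its remaining electrons feel a larger effective nuclear charge per electron and are pulled in more tightly.
Higher positive charge → smaller ion, so Pb2+ > Pb4+.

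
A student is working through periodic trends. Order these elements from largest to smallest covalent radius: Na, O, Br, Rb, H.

Rb, Na, Br, O, H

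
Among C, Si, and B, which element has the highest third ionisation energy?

C

After 2 electrons have been removed, what remains? C²⁺ still has 2 valence electrons; Si²⁺ still has 2 valence electrons; B²⁺ still has 1 valence electron.
All are still removing valence electrons, so compare the +2 ions as you would atoms: IE_3 generally rises across a period (higher Z_eff) and falls down a group (larger shell), subject to the usual subshell exceptions.
Valence configurations: C²⁺ [He]2s², Si²⁺ [Ne]3s², B²⁺ [He]2s¹.
Tabulated IE_3 (kJ/mol): C 4620, Si 3232, B 3660.
Putting it together, IE_3: Si < B < C.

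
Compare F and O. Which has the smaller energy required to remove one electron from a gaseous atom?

O

O is in period 2, group 16; F is in period 2, group 17.
Removing the outermost electron gets harder across a period and easier down a group.
All lie in period 2, so first ionization energy increases left to right.
So O has the smaller energy required to remove one electron from a gaseous atom (O < F).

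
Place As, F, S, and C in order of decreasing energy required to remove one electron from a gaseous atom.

F > C > S > As

C is in period 2, group 14; F is in period 2, group 17; S is in period 3, group 16; As is in period 4, group 15.
Removing the outermost electron gets harder across a period and easier down a group.
Neither a single period nor a single group — weigh both effects.
S > As: both effects reinforce here, so S is clearly the higher of the two.
C > S: period and group pull opposite ways; the down-group shift dominates (1086 vs 1000 kJ/mol).
F > C: both are in period 2; the period trend gives F the larger value.
Approximate values (kJ/mol): C 1086, F 1681, S 1000, As 947.
So from highest to lowest: F > C > S > As.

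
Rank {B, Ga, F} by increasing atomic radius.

B is in period 2, group 13; F is in period 2, group 17; Ga is in period 4, group 13.
Atomic radius shrinks across a period as nuclear charge pulls the same shell inward, and grows down a group as new shells are added.
Here both period and group differ, so the two effects have to be weighed against each other.
B > F: both are in period 2; the period trend gives B the larger value.
Ga > B: Ga sits below B in group 13, so the down-group effect alone puts Ga larger.
Approximate values (pm): B 85, F 64, Ga 124.
So from smallest to largest: F < B < Ga.

F < B < Ga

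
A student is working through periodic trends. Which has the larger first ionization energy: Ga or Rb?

Ga

Removing the outermost electron gets harder across a period and easier down a group.
Here both period and group differ, so the two effects have to be weighed against each other.
Ga > Rb: both effects reinforce here, so Ga is clearly the higher of the two.
For reference (kJ/mol): Ga 579, Rb 403.
So Ga has the larger first ionization energy (Ga > Rb).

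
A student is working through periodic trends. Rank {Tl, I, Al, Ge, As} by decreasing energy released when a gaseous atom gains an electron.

I, Ge, As, Al, Tl

Al is in period 3, group 13; Ge is in period 4, group 14; As is in period 4, group 15; I is in period 5, group 17; Tl is in period 6, group 13.
Adding an electron releases more energy for atoms nearer the top right (short of the noble gases).
These span different periods and groups, so the two trends combine.
Al > Tl: Al sits above Tl in group 13, so the down-group effect alone puts Al higher.
As > Al: the two effects oppose for this pair; the across-period effect wins (78 vs 42 kJ/mol).
Ge > As: this pair runs against the simple trend — see the exception note.
I > Ge: period and group pull opposite ways; the across-period shift dominates (295 vs 119 kJ/mol).
Note the exception: Ge has a higher electron affinity than As, contrary to the simple trend — adding an electron to As's half-filled 4p³ is unfavourable, so Ge (4p²) has the more exothermic EA.
For reference (kJ/mol): Al 42, Ge 119, As 78, I 295, Tl 19.
So from highest to lowest: I > Ge > As > Al > Tl.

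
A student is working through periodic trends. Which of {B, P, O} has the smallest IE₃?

Consider each +2 ion: B²⁺ still has 1 valence electron; P²⁺ still has 3 valence electrons; O²⁺ still has 4 valence electrons.
All are still removing valence electrons, so compare the +2 ions as you would atoms: IE_3 generally rises across a period (higher Z_eff) and falls down a group (larger shell), subject to the usual subshell exceptions.
Valence configurations: B²⁺ [He]2s¹, P²⁺ [Ne]3s²3p¹, O²⁺ [He]2s²2p².
Approximate IE_3 values (kJ/mol): B 3660, P 2914, O 5300.
Hence IE_3: P < B < O.

P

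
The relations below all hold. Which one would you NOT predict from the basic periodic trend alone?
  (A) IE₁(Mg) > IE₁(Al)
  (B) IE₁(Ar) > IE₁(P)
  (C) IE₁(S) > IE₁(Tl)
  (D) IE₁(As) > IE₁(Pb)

(A)

The general trend: IE₁ increases across a period and decreases down a group.
(A) Mg (period 3, group 2) vs Al (period 3, group 13): the stated order contradicts the simple trend.
(B) Ar (period 3, group 18) vs P (period 3, group 15): the stated order agrees with the simple trend.
(C) S (period 3, group 16) vs Tl (period 6, group 13): the stated order agrees with the simple trend.
(D) As (period 4, group 15) vs Pb (period 6, group 14): the stated order agrees with the simple trend.
The exception is (A): Al's single 3p electron is easier to remove than one from Mg's filled 3s².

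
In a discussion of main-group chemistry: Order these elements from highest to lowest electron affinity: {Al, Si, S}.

Adding an electron releases more energy for atoms nearer the top right (short of the noble gases).
All lie in period 3, so electron affinity increases left to right.
So from highest to lowest: S > Si > Al.

S > Si > Al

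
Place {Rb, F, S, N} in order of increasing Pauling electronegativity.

Rb < S < N < F

N is in period 2, group 15; F is in period 2, group 17; S is in period 3, group 16; Rb is in period 5, group 1.
Atoms toward the upper right of the periodic table pull bonding electrons most strongly.
These span different periods and groups, so the two trends combine.
S > Rb: relative to Rb, both the across-period and down-group shifts push S's electronegativity up.
N > S: the two effects oppose for this pair; the down-group effect wins (3.04 vs 2.58).
F > N: F lies to the right of N in period 2, so the across-period effect alone puts F higher.
Tabulated electronegativity (Pauling): N 3.04, F 3.98, S 2.58, Rb 0.82.
So from lowest to highest: Rb < S < N < F.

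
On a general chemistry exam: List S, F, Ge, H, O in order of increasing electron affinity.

H, Ge, O, S, F

Adding an electron releases more energy for atoms nearer the top right (short of the noble gases).
Neither a single period nor a single group — weigh both effects.
Ge > H: the two effects oppose for this pair; the across-period effect wins (119 vs 73 kJ/mol).
O > Ge: both effects reinforce here, so O is clearly the higher of the two.
S > O: this pair runs against the simple trend — see the exception note.
F > S: both effects reinforce here, so F is clearly the higher of the two.
Note the exception: S has a higher electron affinity than O, contrary to the simple trend — the compact 2p subshell of O repels the added electron more than S's larger 3p does.
Approximate values (kJ/mol): H 73, O 141, F 328, S 200, Ge 119.
So from lowest to highest: H < Ge < O < S < F.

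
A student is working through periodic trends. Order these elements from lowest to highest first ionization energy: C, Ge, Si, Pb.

Across a period the outer electron is held more tightly (higher IE₁); down a group it sits in a higher shell, more shielded, and comes off more easily.
All are in group 14, so first ionization energy increases up the group.
So from lowest to highest: Pb < Ge < Si < C.

Pb, Ge, Si, C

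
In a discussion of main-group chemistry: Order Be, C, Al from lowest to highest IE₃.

The third ionization energy removes an electron from the +2 ion. For each element: Be²⁺ is the bare [He] core; C²⁺ still has 2 valence electrons; Al²⁺ still has 1 valence electron.
Breaking into a closed-shell core is much more expensive than removing a leftover valence electron — Be has the largest IE_3 here.
Valence configurations: C²⁺ [He]2s², Al²⁺ [Ne]3s¹.
The numbers (kJ/mol): Be 14849, C 4620, Al 2745.
So the third ionization energies run Al < C < Be.

Al < C < Be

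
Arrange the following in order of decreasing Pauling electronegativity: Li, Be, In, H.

H > In > Be > Li

H is in period 1, group 1; Li is in period 2, group 1; Be is in period 2, group 2; In is in period 5, group 13.
Smaller atoms with higher effective nuclear charge are more electronegative.
Here both period and group differ, so the two effects have to be weighed against each other.
Be > Li: Be lies to the right of Li in period 2, so the across-period effect alone puts Be higher.
In > Be: the two effects oppose for this pair; the across-period effect wins (1.78 vs 1.57).
H > In: period and group pull opposite ways; the down-group shift dominates (2.20 vs 1.78).
Tabulated electronegativity (Pauling): H 2.20, Li 0.98, Be 1.57, In 1.78.
So from highest to lowest: H > In > Be > Li.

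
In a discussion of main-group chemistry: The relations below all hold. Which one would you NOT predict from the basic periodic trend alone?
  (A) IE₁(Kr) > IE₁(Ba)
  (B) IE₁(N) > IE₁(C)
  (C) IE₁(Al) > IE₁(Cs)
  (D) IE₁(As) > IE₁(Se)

(D)

The general trend: IE₁ increases across a period and decreases down a group.
(A) Kr (period 4, group 18) vs Ba (period 6, group 2): the stated order agrees with the simple trend.
(B) N (period 2, group 15) vs C (period 2, group 14): the stated order agrees with the simple trend.
(C) Al (period 3, group 13) vs Cs (period 6, group 1): the stated order agrees with the simple trend.
(D) As (period 4, group 15) vs Se (period 4, group 16): the stated order contradicts the simple trend.
The exception is (D): Se (4p⁴) ionizes more easily than half-filled As (4p³).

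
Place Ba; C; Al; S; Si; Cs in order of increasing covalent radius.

C is in period 2, group 14; Al is in period 3, group 13; Si is in period 3, group 14; S is in period 3, group 16; Cs is in period 6, group 1; Ba is in period 6, group 2.
Atomic radius shrinks across a period as nuclear charge pulls the same shell inward, and grows down a group as new shells are added.
Here both period and group differ, so the two effects have to be weighed against each other.
S > C: the two effects oppose for this pair; the down-group effect wins (103 vs 75 pm).
Si > S: both are in period 3; the period trend gives Si the larger value.
Al > Si: both are in period 3; the period trend gives Al the larger value.
Ba > Al: both effects reinforce here, so Ba is clearly the larger of the two.
Cs > Ba: both are in period 6; the period trend gives Cs the larger value.
Approximate values (pm): C 75, Al 126, Si 116, S 103, Cs 232, Ba 196.
So from smallest to largest: C < S < Si < Al < Ba < Cs.

C < S < Si < Al < Ba < Cs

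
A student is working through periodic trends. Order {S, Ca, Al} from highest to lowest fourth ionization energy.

Al > Ca > S

IE_4 is the cost of taking one more electron from the +3 cation: S³⁺ still has 3 valence electrons; Ca³⁺ is already 1 electron into the core; Al³⁺ is the bare [Ne] core.
Core electrons are held far more tightly than valence electrons, so Ca and Al top the IE_4 order.
The numbers (kJ/mol): S 4556, Ca 6491, Al 11577.
Overall IE_4 order: S < Ca < Al.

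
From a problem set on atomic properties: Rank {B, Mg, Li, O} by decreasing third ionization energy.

Li > Mg > O > B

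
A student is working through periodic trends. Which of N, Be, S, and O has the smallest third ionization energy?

S

IE_3 is the cost of taking one more electron from the +2 cation: N²⁺ still has 3 valence electrons; Be²⁺ is the bare [He] core; S²⁺ still has 4 valence electrons; O²⁺ still has 4 valence electrons.
Pulling an electron out of a noble-gas core costs far more than removing a remaining valence electron, so Be sits at the high end of IE_3.
Valence configurations: N²⁺ [He]2s²2p¹, S²⁺ [Ne]3s²3p², O²⁺ [He]2s²2p².
Approximate IE_3 values (kJ/mol): N 4578, Be 14849, S 3357, O 5300.
So the third ionization energies run S < N < O < Be.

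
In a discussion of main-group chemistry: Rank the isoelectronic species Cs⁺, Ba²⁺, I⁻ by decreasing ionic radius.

All of these have 54 electrons, so size is governed by nuclear charge alone: the more protons, the stronger the pull on the same electron cloud, and the smaller the ion.
Nuclear charges: Ba²⁺ (Z=56), Cs⁺ (Z=55), I⁻ (Z=53).
Largest to smallest: I⁻ > Cs⁺ > Ba²⁺.

I⁻ > Cs⁺ > Ba²⁺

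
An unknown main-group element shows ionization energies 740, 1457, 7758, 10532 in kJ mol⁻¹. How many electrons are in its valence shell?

2

Look for the largest jump between consecutive ionization energies: IE3/IE2 ≈ 5.3, far larger than any earlier ratio.
That jump marks the point where a core electron is being removed. So the atom has 2 valence electrons.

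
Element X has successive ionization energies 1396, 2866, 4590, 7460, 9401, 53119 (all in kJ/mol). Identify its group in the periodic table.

Group 15

Look for the largest jump between consecutive ionization energies: IE6/IE5 ≈ 5.7, far larger than any earlier ratio.
That jump marks the point where a core electron is being removed. So the atom has 5 valence electrons.
A main-group element with 5 valence electrons is in group 15.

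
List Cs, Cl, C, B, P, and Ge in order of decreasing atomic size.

Cs > Ge > P > Cl > B > C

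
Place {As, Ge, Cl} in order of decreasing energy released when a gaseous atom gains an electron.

Cl > Ge > As

Cl is in period 3, group 17; Ge is in period 4, group 14; As is in period 4, group 15.
Atoms with high Z_eff and room in the valence shell (especially the halogens) have the most exothermic electron affinities.
Neither a single period nor a single group — weigh both effects.
Ge > As: this pair runs against the simple trend — see the exception note.
Cl > Ge: both effects reinforce here, so Cl is clearly the higher of the two.
Note the exception: Ge has a higher electron affinity than As, contrary to the simple trend — adding an electron to As's half-filled 4p³ is unfavourable, so Ge (4p²) has the more exothermic EA.
For reference (kJ/mol): Cl 349, Ge 119, As 78.
So from highest to lowest: Cl > Ge > As.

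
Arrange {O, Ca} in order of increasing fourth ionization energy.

Ca < O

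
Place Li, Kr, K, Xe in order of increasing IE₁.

K, Li, Xe, Kr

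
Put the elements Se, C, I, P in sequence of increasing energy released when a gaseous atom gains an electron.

P < C < Se < I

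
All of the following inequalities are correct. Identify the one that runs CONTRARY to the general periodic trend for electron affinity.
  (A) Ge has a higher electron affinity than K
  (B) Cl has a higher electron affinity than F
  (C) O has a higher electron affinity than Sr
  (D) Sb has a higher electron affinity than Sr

(B)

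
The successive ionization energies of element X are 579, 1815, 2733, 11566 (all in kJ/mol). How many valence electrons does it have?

3

Look for the largest jump between consecutive ionization energies: IE4/IE3 ≈ 4.2, far larger than any earlier ratio.
That jump marks the point where a core electron is being removed. So the atom has 3 valence electrons.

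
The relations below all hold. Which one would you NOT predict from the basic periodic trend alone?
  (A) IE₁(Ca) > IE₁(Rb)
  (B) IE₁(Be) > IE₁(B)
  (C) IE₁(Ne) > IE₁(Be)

(B)

The general trend: first ionization energy increases across a period and decreases down a group.
(A) Ca (period 4, group 2) vs Rb (period 5, group 1): the stated order agrees with the simple trend.
(B) Be (period 2, group 2) vs B (period 2, group 13): the stated order contradicts the simple trend.
(C) Ne (period 2, group 18) vs Be (period 2, group 2): the stated order agrees with the simple trend.
The exception is (B): removing B's lone 2p electron is easier than breaking Be's filled 2s².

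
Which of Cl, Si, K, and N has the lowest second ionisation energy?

The second ionization energy removes an electron from the +1 ion. For each element: Cl⁺ still has 6 valence electrons; Si⁺ still has 3 valence electrons; K⁺ is the bare [Ar] core; N⁺ still has 4 valence electrons.
Breaking into a closed-shell core is much more expensive than removing a leftover valence electron — K has the largest IE_2 here.
Valence configurations: Cl⁺ [Ne]3s²3p⁴, Si⁺ [Ne]3s²3p¹, N⁺ [He]2s²2p².
Tabulated IE_2 (kJ/mol): Cl 2298, Si 1577, K 3052, N 2856.
Putting it together, IE_2: Si < Cl < N < K.

Si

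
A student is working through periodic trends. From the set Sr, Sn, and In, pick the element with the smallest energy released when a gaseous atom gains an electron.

Sr is in period 5, group 2; In is in period 5, group 13; Sn is in period 5, group 14.
Atoms with high Z_eff and room in the valence shell (especially the halogens) have the most exothermic electron affinities.
All lie in period 5, so electron affinity increases left to right.
The smallest energy released when a gaseous atom gains an electron among these belongs to Sr.

Sr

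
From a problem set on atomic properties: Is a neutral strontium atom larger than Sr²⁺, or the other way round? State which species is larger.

Sr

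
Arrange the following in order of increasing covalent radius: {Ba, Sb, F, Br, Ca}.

Across a period the added protons contract the valence shell; down a group each new principal shell makes the atom larger.
Here both period and group differ, so the two effects have to be weighed against each other.
Br > F: they share group 17; the group trend gives Br the larger value.
Sb > Br: relative to Br, both the across-period and down-group shifts push Sb's atomic radius up.
Ca > Sb: period and group pull opposite ways; the across-period shift dominates (171 vs 140 pm).
Ba > Ca: they share group 2; the group trend gives Ba the larger value.
Approximate values (pm): F 64, Ca 171, Br 114, Sb 140, Ba 196.
So from smallest to largest: F < Br < Sb < Ca < Ba.

F < Br < Sb < Ca < Ba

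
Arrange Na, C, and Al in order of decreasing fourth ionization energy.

Al, Na, C

IE_4 is the cost of taking one more electron from the +3 cation: Na³⁺ is already 2 electrons into the core; C³⁺ still has 1 valence electron; Al³⁺ is the bare [Ne] core.
Breaking into a closed-shell core is much more expensive than removing a leftover valence electron — Na and Al have the largest IE_4 here.
Tabulated IE_4 (kJ/mol): Na 9543, C 6223, Al 11577.
Putting it together, IE_4: C < Na < Al.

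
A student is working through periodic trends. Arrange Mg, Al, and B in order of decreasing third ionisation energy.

Mg > B > Al

IE_3 is the cost of taking one more electron from the +2 cation: Mg²⁺ is the bare [Ne] core; Al²⁺ still has 1 valence electron; B²⁺ still has 1 valence electron.
Pulling an electron out of a noble-gas core costs far more than removing a remaining valence electron, so Mg sits at the high end of IE_3.
Valence configurations: Al²⁺ [Ne]3s¹, B²⁺ [He]2s¹.
Tabulated IE_3 (kJ/mol): Mg 7733, Al 2745, B 3660.
So the third ionization energies run Al < B < Mg.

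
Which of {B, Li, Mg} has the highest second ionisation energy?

Li

IE_2 is the cost of taking one more electron from the +1 cation: B⁺ still has 2 valence electrons; Li⁺ is the bare [He] core; Mg⁺ still has 1 valence electron.
Core electrons are held far more tightly than valence electrons, so Li tops the IE_2 order.
Valence configurations: B⁺ [He]2s², Mg⁺ [Ne]3s¹.
Approximate IE_2 values (kJ/mol): B 2427, Li 7298, Mg 1451.
Overall IE_2 order: Mg < B < Li.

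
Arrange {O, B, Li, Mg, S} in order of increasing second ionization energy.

Mg, S, B, O, Li

After 1 electron has been removed, what remains? O⁺ still has 5 valence electrons; B⁺ still has 2 valence electrons; Li⁺ is the bare [He] core; Mg⁺ still has 1 valence electron; S⁺ still has 5 valence electrons.
Breaking into a closed-shell core is much more expensive than removing a leftover valence electron — Li has the largest IE_2 here.
Valence configurations: O⁺ [He]2s²2p³, B⁺ [He]2s², Mg⁺ [Ne]3s¹, S⁺ [Ne]3s²3p³.
Tabulated IE_2 (kJ/mol): O 3388, B 2427, Li 7298, Mg 1451, S 2252.
Putting it together, IE_2: Mg < S < B < O < Li.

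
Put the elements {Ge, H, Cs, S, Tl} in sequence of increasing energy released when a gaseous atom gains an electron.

Tl < Cs < H < Ge < S

H is in period 1, group 1; S is in period 3, group 16; Ge is in period 4, group 14; Cs is in period 6, group 1; Tl is in period 6, group 13.
Atoms with high Z_eff and room in the valence shell (especially the halogens) have the most exothermic electron affinities.
These span different periods and groups, so the two trends combine.
Cs > Tl: this pair runs against the simple trend — see the exception note.
H > Cs: H sits above Cs in group 1, so the down-group effect alone puts H higher.
Ge > H: the two effects oppose for this pair; the across-period effect wins (119 vs 73 kJ/mol).
S > Ge: both effects reinforce here, so S is clearly the higher of the two.
Note the exception: Cs has a higher electron affinity than Tl, contrary to the simple trend — Tl's ns²np¹ configuration gives only a small electron affinity — the sparsely filled np subshell binds an added electron weakly.
For reference (kJ/mol): H 73, S 200, Ge 119, Cs 46, Tl 19.
So from lowest to highest: Tl < Cs < H < Ge < S.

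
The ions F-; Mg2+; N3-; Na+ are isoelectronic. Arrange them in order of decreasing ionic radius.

N3- > F- > Na+ > Mg2+

All of these have 10 electrons, so size is governed by nuclear charge alone: the more protons, the stronger the pull on the same electron cloud, and the smaller the ion.
Nuclear charges: Mg2+ (Z=12), Na+ (Z=11), F- (Z=9), N3- (Z=7).
Largest to smallest: N3- > F- > Na+ > Mg2+.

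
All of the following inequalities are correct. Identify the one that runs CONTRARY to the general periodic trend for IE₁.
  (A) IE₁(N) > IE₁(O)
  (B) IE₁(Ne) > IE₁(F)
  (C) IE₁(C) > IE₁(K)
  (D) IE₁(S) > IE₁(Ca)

(A)

The general trend: IE₁ increases across a period and decreases down a group.
(A) N (period 2, group 15) vs O (period 2, group 16): the stated order contradicts the simple trend.
(B) Ne (period 2, group 18) vs F (period 2, group 17): the stated order agrees with the simple trend.
(C) C (period 2, group 14) vs K (period 4, group 1): the stated order agrees with the simple trend.
(D) S (period 3, group 16) vs Ca (period 4, group 2): the stated order agrees with the simple trend.
The exception is (A): pairing an electron in O's 2p⁴ costs repulsion energy, so O ionizes more easily than half-filled N (2p³).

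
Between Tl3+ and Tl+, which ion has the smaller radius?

Tl3+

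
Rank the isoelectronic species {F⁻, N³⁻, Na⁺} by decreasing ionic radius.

All of these have 10 electrons, so size is governed by nuclear charge alone: the more protons, the stronger the pull on the same electron cloud, and the smaller the ion.
Nuclear charges: Na⁺ (Z=11), F⁻ (Z=9), N³⁻ (Z=7).
Largest to smallest: N³⁻ > F⁻ > Na⁺.

N³⁻ > F⁻ > Na⁺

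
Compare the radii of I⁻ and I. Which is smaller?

Forming I⁻ adds 1 electron to I. More electron–electron repulsion in the same shell, with unchanged nuclear charge, lets the cloud expand.
An anion is larger than its parent atom: I⁻ > I.

I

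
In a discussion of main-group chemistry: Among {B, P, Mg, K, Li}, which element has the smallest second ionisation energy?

Mg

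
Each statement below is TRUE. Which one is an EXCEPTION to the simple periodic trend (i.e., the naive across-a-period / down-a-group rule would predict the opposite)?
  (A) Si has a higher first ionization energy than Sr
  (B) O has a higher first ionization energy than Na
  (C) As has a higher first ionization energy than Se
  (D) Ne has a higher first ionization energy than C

(C)

The general trend: first ionization energy increases across a period and decreases down a group.
(A) Si (period 3, group 14) vs Sr (period 5, group 2): the stated order agrees with the simple trend.
(B) O (period 2, group 16) vs Na (period 3, group 1): the stated order agrees with the simple trend.
(C) As (period 4, group 15) vs Se (period 4, group 16): the stated order contradicts the simple trend.
(D) Ne (period 2, group 18) vs C (period 2, group 14): the stated order agrees with the simple trend.
The exception is (C): Se (4p⁴) ionizes more easily than half-filled As (4p³).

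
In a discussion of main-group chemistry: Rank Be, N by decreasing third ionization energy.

Be > N

Consider each +2 ion: Be²⁺ is the bare [He] core; N²⁺ still has 3 valence electrons.
Breaking into a closed-shell core is much more expensive than removing a leftover valence electron — Be has the largest IE_3 here.
The numbers (kJ/mol): Be 14849, N 4578.
Overall IE_3 order: N < Be.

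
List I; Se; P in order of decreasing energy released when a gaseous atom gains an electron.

P is in period 3, group 15; Se is in period 4, group 16; I is in period 5, group 17.
Atoms with high Z_eff and room in the valence shell (especially the halogens) have the most exothermic electron affinities.
These sit on a diagonal, where the across-period and down-group effects partly cancel.
Se > P: the two effects oppose for this pair; the across-period effect wins (195 vs 72 kJ/mol).
I > Se: the two effects oppose for this pair; the across-period effect wins (295 vs 195 kJ/mol).
For reference (kJ/mol): P 72, Se 195, I 295.
So from highest to lowest: I > Se > P.

I > Se > P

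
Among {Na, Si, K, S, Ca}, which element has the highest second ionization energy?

Na

IE_2 is the cost of taking one more electron from the +1 cation: Na⁺ is the bare [Ne] core; Si⁺ still has 3 valence electrons; K⁺ is the bare [Ar] core; S⁺ still has 5 valence electrons; Ca⁺ still has 1 valence electron.
Pulling an electron out of a noble-gas core costs far more than removing a remaining valence electron, so K and Na sit at the high end of IE_2.
Valence configurations: Si⁺ [Ne]3s²3p¹, S⁺ [Ne]3s²3p³, Ca⁺ [Ar]4s¹.
Tabulated IE_2 (kJ/mol): Na 4562, Si 1577, K 3052, S 2252, Ca 1145.
Putting it together, IE_2: Ca < Si < S < K < Na.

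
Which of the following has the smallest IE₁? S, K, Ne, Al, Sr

Ne is in period 2, group 18; Al is in period 3, group 13; S is in period 3, group 16; K is in period 4, group 1; Sr is in period 5, group 2.
Across a period the outer electron is held more tightly (higher IE₁); down a group it sits in a higher shell, more shielded, and comes off more easily.
These span different periods and groups, so the two trends combine.
Sr > K: period and group pull opposite ways; the across-period shift dominates (550 vs 419 kJ/mol).
Al > Sr: both effects reinforce here, so Al is clearly the higher of the two.
S > Al: S lies to the right of Al in period 3, so the across-period effect alone puts S higher.
Ne > S: relative to S, both the across-period and down-group shifts push Ne's first ionization energy up.
Tabulated first ionization energy (kJ/mol): Ne 2081, Al 578, S 1000, K 419, Sr 550.
The smallest IE₁ among these belongs to K.

K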